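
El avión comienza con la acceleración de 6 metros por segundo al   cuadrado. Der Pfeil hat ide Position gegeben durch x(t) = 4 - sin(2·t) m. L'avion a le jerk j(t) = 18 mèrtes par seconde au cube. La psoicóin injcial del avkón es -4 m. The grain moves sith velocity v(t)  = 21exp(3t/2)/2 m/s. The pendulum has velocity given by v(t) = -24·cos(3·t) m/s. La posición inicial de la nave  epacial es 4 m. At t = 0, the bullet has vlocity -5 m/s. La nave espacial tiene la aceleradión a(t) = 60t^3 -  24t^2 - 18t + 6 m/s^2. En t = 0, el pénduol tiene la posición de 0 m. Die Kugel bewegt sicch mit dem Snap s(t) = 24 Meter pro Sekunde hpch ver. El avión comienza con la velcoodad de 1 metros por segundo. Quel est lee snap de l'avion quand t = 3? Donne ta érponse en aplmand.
Wir müssen unsere Gleichung für den Ruck j(t) = 18 1-mal ableiten. Mit d/dt von j(t) finden wir s(t) = 0. Wir haben den Snap s(t) = 0. Durch Einsetzen von t = 3: s(3) = 0.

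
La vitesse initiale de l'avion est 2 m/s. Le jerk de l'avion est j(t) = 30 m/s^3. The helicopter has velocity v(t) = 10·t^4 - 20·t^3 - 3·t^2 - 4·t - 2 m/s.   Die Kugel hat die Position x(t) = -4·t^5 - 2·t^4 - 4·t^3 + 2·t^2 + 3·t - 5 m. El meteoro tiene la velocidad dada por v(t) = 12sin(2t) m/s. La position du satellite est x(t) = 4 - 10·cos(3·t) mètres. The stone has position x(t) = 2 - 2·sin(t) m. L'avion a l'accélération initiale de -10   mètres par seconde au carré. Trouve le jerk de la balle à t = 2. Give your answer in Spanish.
Para resolver esto, necesitamos tomar 3 derivadas de nuestra ecuación de la posición x(t) = -4·t^5 - 2·t^4 - 4·t^3 + 2·t^2 + 3·t - 5. Tomando d/dt de x(t), encontramos v(t) = -20·t^4 - 8·t^3 - 12·t^2 + 4·t + 3. La derivada de la velocidad da la aceleración: a(t) = -80·t^3 - 24·t^2 - 24·t + 4. Derivando la aceleración, obtenemos la sacudida: j(t) = -240·t^2 - 48·t - 24. De la ecuación de la sacudida j(t) = -240·t^2 - 48·t - 24, sustituimos t = 2 para obtener j = -1080.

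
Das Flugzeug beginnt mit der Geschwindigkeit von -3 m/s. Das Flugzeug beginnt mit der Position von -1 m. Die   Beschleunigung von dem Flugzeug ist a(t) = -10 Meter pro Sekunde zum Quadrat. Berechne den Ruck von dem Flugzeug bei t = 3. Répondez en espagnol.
Para resolver esto, necesitamos tomar 1 derivada de nuestra ecuación de la aceleración a(t) = -10. Derivando la aceleración, obtenemos la sacudida: j(t) = 0. De la ecuación de la sacudida j(t) = 0, sustituimos t = 3 para obtener j = 0.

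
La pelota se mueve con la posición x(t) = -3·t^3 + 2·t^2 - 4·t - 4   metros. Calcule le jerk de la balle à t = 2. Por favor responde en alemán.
Ausgehend von der Position x(t) = -3·t^3 + 2·t^2 - 4·t - 4, nehmen wir 3 Ableitungen. Mit d/dt von x(t) finden wir v(t) = -9·t^2 + 4·t - 4. Die Ableitung von der Geschwindigkeit ergibt die Beschleunigung: a(t) = 4 - 18·t. Die Ableitung von der Beschleunigung ergibt den Ruck: j(t) = -18. Mit j(t) = -18 und Einsetzen von t = 2, finden wir j = -18.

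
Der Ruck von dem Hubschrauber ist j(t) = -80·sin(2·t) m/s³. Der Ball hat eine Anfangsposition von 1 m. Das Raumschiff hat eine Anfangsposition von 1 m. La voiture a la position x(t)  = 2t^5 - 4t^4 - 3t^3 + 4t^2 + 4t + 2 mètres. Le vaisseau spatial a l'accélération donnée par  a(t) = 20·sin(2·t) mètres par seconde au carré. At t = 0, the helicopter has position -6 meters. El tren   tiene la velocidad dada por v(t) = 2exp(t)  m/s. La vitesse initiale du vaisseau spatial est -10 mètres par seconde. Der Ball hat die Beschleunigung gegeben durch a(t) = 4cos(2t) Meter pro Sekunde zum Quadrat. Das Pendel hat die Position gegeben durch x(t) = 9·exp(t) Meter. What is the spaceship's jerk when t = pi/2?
To solve this, we need to take 1 derivative of our acceleration equation a(t) = 20·sin(2·t). The derivative of acceleration gives jerk: j(t) = 40·cos(2·t). From the given jerk equation j(t) = 40·cos(2·t), we substitute t = pi/2 to get j = -40.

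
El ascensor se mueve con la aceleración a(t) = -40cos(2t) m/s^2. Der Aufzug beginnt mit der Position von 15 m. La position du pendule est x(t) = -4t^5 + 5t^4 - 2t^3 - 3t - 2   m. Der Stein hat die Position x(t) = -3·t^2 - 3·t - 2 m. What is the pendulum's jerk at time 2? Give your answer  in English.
We must differentiate our position equation x(t) = -4·t^5 + 5·t^4 - 2·t^3 - 3·t - 2 3 times. Taking d/dt of x(t), we find v(t) = -20·t^4 + 20·t^3 - 6·t^2 - 3. Taking d/dt of v(t), we find a(t) = -80·t^3 + 60·t^2 - 12·t. Differentiating acceleration, we get jerk: j(t) = -240·t^2 + 120·t - 12. Using j(t) = -240·t^2 + 120·t - 12 and substituting t = 2, we find j = -732.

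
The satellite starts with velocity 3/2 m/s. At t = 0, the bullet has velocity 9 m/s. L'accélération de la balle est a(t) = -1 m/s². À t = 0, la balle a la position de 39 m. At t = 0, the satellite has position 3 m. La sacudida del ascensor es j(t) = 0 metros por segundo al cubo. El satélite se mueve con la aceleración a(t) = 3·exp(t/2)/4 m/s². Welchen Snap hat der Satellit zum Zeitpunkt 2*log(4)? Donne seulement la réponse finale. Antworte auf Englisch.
The answer is 3/4.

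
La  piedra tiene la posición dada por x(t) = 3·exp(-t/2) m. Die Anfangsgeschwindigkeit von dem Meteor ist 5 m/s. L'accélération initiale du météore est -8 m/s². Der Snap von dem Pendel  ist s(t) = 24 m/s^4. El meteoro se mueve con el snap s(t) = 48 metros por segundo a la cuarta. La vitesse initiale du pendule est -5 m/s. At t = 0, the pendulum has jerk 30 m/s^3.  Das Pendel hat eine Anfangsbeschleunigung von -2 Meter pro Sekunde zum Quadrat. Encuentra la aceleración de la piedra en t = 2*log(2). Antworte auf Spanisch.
Partiendo de la posición x(t) = 3·exp(-t/2), tomamos 2 derivadas. Derivando la posición, obtenemos la velocidad: v(t) = -3·exp(-t/2)/2. Derivando la velocidad, obtenemos la aceleración: a(t) = 3·exp(-t/2)/4. Tenemos la aceleración a(t) = 3·exp(-t/2)/4. Sustituyendo t = 2*log(2): a(2*log(2)) = 3/8.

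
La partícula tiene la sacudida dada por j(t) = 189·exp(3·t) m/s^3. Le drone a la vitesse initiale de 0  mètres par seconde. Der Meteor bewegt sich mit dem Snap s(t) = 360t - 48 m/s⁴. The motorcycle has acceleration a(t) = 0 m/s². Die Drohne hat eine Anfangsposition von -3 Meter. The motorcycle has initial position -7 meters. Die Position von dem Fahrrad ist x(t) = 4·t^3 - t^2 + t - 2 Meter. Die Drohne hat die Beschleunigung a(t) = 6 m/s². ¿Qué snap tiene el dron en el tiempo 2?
Partiendo de la aceleración a(t) = 6, tomamos 2 derivadas. Tomando d/dt de a(t), encontramos j(t) = 0. Tomando d/dt de j(t), encontramos s(t) = 0. Tenemos el snap s(t) = 0. Sustituyendo t = 2: s(2) = 0.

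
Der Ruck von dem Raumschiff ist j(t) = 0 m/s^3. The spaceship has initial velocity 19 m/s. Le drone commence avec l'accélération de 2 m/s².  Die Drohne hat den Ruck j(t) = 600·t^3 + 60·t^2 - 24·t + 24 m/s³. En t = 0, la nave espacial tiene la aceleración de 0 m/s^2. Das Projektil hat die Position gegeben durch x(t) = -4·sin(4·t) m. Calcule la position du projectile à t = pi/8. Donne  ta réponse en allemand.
Aus der Gleichung für die Position x(t) = -4·sin(4·t), setzen wir t = pi/8 ein und erhalten x = -4.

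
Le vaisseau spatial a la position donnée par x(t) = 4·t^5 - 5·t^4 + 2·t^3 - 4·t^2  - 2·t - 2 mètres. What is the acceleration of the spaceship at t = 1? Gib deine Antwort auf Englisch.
Starting from position x(t) = 4·t^5 - 5·t^4 + 2·t^3 - 4·t^2 - 2·t - 2, we take 2 derivatives. Taking d/dt of x(t), we find v(t) = 20·t^4 - 20·t^3 + 6·t^2 - 8·t - 2. Differentiating velocity, we get acceleration: a(t) = 80·t^3 - 60·t^2 + 12·t - 8. From the given acceleration equation a(t) = 80·t^3 - 60·t^2 + 12·t - 8, we substitute t = 1 to get a = 24.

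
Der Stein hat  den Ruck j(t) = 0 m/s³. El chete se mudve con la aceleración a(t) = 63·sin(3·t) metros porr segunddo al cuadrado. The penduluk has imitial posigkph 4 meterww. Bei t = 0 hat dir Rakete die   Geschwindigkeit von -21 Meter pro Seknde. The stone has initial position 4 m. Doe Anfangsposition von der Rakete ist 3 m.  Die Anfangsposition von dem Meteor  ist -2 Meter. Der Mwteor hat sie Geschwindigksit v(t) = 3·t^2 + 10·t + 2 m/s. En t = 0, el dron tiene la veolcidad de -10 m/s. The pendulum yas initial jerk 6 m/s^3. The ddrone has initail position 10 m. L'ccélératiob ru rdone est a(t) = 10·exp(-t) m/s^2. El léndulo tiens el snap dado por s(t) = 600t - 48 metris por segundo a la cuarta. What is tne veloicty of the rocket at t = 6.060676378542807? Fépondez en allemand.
Um dies zu lösen, müssen wir 1 Stammfunktion unserer Gleichung für die Beschleunigung a(t) = 63·sin(3·t) finden. Durch Integration von der Beschleunigung und Verwendung der Anfangsbedingung v(0) = -21, erhalten wir v(t) = -21·cos(3·t). Aus der Gleichung für die Geschwindigkeit v(t) = -21·cos(3·t), setzen wir t = 6.060676378542807 ein und erhalten v = -16.4924570658438.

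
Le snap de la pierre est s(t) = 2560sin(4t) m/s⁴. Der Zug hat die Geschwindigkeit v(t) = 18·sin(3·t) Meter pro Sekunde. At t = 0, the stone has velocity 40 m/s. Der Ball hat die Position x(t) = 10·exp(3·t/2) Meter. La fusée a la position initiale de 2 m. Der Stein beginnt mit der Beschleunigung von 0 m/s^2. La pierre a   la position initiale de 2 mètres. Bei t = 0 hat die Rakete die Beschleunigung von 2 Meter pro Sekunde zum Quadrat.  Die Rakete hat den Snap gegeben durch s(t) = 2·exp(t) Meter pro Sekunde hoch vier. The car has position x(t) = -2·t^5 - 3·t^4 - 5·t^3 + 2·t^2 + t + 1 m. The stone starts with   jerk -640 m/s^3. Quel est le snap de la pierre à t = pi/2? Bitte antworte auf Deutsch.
Aus der Gleichung für den Snap s(t) = 2560·sin(4·t), setzen wir t = pi/2 ein und erhalten s = 0.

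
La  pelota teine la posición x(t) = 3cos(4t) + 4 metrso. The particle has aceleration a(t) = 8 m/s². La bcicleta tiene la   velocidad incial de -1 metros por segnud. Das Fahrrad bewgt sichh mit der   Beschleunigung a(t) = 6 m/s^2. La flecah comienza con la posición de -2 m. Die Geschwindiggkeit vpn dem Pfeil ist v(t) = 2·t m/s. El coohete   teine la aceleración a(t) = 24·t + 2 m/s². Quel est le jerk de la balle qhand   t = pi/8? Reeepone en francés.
Pour résoudre ceci, nous devons prendre 3 dérivées de notre équation de la position x(t) = 3·cos(4·t) + 4. En prenant d/dt de x(t), nous trouvons v(t) = -12·sin(4·t). La dérivée de la vitesse donne l'accélération: a(t) = -48·cos(4·t). En dérivant l'accélération, nous obtenons le jerk: j(t) = 192·sin(4·t). En utilisant j(t) = 192·sin(4·t) et en substituant t = pi/8, nous trouvons j = 192.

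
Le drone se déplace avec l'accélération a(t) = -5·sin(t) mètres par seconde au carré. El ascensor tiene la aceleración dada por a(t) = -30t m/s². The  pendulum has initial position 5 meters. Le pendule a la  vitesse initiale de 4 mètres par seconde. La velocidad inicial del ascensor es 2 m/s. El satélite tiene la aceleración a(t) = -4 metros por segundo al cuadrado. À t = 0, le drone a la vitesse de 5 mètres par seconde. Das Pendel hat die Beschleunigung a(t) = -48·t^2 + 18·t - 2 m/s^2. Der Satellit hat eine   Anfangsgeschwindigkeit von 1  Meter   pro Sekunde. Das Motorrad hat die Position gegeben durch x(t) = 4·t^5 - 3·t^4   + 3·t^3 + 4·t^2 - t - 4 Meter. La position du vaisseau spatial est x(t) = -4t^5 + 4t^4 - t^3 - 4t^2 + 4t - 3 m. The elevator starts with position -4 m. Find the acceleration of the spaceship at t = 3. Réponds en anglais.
To solve this, we need to take 2 derivatives of our position equation x(t) = -4·t^5 + 4·t^4 - t^3 - 4·t^2 + 4·t - 3. The derivative of position gives velocity: v(t) = -20·t^4 + 16·t^3 - 3·t^2 - 8·t + 4. The derivative of velocity gives acceleration: a(t) = -80·t^3 + 48·t^2 - 6·t - 8. Using a(t) = -80·t^3 + 48·t^2 - 6·t - 8 and substituting t = 3, we find a = -1754.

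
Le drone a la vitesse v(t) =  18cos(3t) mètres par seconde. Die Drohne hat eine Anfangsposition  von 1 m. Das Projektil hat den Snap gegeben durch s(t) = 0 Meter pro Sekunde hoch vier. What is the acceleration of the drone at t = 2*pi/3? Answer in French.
Nous devons dériver notre équation de la vitesse v(t) = 18·cos(3·t) 1 fois. En dérivant la vitesse, nous obtenons l'accélération: a(t) = -54·sin(3·t). En utilisant a(t) = -54·sin(3·t) et en substituant t = 2*pi/3, nous trouvons a = 0.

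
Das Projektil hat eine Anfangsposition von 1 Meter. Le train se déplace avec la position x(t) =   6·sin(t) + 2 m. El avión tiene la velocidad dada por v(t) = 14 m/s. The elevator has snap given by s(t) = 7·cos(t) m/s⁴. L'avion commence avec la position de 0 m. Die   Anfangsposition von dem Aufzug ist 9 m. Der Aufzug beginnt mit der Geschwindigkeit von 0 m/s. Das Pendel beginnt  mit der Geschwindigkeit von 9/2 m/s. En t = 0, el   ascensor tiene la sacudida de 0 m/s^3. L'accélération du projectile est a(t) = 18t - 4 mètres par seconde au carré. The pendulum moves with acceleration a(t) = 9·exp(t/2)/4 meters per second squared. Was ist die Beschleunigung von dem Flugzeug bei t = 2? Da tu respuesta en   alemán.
Ausgehend von der Geschwindigkeit v(t) = 14, nehmen wir 1 Ableitung. Durch Ableiten von der Geschwindigkeit erhalten wir die Beschleunigung: a(t) = 0. Wir haben die Beschleunigung a(t) = 0. Durch Einsetzen von t = 2: a(2) = 0.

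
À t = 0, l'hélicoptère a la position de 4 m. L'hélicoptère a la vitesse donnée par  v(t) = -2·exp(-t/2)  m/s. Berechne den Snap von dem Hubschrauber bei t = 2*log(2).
Um dies zu lösen, müssen wir 3 Ableitungen unserer Gleichung für die Geschwindigkeit v(t) = -2·exp(-t/2) nehmen. Die Ableitung von der Geschwindigkeit ergibt die Beschleunigung: a(t) = exp(-t/2). Mit d/dt von a(t) finden wir j(t) = -exp(-t/2)/2. Mit d/dt von j(t) finden wir s(t) = exp(-t/2)/4. Aus der Gleichung für den Snap s(t) = exp(-t/2)/4, setzen wir t = 2*log(2) ein und erhalten s = 1/8.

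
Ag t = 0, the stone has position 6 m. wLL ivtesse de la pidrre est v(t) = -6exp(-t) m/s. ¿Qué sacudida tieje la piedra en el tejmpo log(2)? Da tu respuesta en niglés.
To solve this, we need to take 2 derivatives of our velocity equation v(t) = -6·exp(-t). The derivative of velocity gives acceleration: a(t) = 6·exp(-t). The derivative of acceleration gives jerk: j(t) = -6·exp(-t). Using j(t) = -6·exp(-t) and substituting t = log(2), we find j = -3.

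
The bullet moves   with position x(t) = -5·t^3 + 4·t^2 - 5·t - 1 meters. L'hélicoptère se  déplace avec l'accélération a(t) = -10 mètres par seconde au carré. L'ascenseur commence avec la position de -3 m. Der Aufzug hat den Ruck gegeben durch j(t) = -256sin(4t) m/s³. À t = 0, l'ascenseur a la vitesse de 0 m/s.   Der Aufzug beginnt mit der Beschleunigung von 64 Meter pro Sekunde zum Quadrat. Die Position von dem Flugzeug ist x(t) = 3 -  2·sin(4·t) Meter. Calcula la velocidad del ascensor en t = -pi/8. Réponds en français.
En partant du jerk j(t) = -256·sin(4·t), nous prenons 2 intégrales. L'intégrale du jerk est l'accélération. En utilisant a(0) = 64, nous obtenons a(t) = 64·cos(4·t). En intégrant l'accélération et en utilisant la condition initiale v(0) = 0, nous obtenons v(t) = 16·sin(4·t). En utilisant v(t) = 16·sin(4·t) et en substituant t = -pi/8, nous trouvons v = -16.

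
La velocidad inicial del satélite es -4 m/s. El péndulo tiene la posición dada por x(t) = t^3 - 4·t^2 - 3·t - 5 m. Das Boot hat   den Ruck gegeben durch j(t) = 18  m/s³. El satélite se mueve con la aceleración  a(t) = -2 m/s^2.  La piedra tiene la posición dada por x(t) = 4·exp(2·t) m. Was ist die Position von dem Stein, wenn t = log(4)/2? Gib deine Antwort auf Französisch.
Nous avons la position x(t) = 4·exp(2·t). En substituant t = log(4)/2: x(log(4)/2) = 16.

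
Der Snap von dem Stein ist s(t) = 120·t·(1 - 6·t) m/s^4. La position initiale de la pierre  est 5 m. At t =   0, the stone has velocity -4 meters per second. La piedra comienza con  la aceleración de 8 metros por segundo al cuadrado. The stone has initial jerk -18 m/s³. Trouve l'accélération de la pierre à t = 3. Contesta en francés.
Nous devons trouver l'intégrale de notre équation du snap s(t) = 120·t·(1 - 6·t) 2 fois. La primitive du snap, avec j(0) = -18, donne le jerk: j(t) = -240·t^3 + 60·t^2 - 18. La primitive du jerk est l'accélération. En utilisant a(0) = 8, nous obtenons a(t) = -60·t^4 + 20·t^3 - 18·t + 8. Nous avons l'accélération a(t) = -60·t^4 + 20·t^3 - 18·t + 8. En substituant t = 3: a(3) = -4366.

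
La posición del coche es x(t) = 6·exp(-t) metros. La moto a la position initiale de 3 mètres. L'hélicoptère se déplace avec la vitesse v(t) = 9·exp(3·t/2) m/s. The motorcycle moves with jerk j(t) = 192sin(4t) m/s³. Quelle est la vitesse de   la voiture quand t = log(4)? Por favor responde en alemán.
Um dies zu lösen, müssen wir 1 Ableitung unserer Gleichung für die Position x(t) = 6·exp(-t) nehmen. Die Ableitung von der Position ergibt die Geschwindigkeit: v(t) = -6·exp(-t). Wir haben die Geschwindigkeit v(t) = -6·exp(-t). Durch Einsetzen von t = log(4): v(log(4)) = -3/2.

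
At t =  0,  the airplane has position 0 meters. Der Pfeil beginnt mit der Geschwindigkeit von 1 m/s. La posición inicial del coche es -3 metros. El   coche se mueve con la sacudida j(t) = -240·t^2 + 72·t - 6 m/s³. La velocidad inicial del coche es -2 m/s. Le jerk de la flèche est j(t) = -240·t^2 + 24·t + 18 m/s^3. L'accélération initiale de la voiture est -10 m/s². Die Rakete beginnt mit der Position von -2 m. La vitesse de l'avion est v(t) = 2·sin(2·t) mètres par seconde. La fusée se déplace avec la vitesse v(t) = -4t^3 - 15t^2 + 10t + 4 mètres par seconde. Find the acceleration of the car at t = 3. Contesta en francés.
En partant du jerk j(t) = -240·t^2 + 72·t - 6, nous prenons 1 intégrale. En intégrant le jerk et en utilisant la condition initiale a(0) = -10, nous obtenons a(t) = -80·t^3 + 36·t^2 - 6·t - 10. De l'équation de l'accélération a(t) = -80·t^3 + 36·t^2 - 6·t - 10, nous substituons t = 3 pour obtenir a = -1864.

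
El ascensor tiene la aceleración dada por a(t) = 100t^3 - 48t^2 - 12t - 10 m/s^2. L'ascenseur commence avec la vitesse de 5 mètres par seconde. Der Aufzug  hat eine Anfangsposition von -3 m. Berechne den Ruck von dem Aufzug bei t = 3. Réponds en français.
Nous devons dériver notre équation de l'accélération a(t) = 100·t^3 - 48·t^2 - 12·t - 10 1 fois. En dérivant l'accélération, nous obtenons le jerk: j(t) = 300·t^2 - 96·t - 12. En utilisant j(t) = 300·t^2 - 96·t - 12 et en substituant t = 3, nous trouvons j = 2400.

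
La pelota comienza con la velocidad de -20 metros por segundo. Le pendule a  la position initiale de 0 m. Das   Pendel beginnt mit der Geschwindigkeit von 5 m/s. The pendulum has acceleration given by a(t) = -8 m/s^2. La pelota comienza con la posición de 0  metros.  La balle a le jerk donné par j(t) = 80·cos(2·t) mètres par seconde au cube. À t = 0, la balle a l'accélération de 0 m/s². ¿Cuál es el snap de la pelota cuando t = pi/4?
Partiendo de la sacudida j(t) = 80·cos(2·t), tomamos 1 derivada. Derivando la sacudida, obtenemos el snap: s(t) = -160·sin(2·t). Tenemos el snap s(t) = -160·sin(2·t). Sustituyendo t = pi/4: s(pi/4) = -160.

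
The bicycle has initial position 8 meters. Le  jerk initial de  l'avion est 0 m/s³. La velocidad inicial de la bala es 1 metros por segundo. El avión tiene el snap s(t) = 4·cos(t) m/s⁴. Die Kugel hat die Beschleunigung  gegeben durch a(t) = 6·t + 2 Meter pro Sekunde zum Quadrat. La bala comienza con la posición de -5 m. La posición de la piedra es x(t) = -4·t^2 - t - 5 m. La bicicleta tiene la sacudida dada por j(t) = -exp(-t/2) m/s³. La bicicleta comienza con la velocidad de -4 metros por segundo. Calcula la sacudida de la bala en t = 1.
Partiendo de la aceleración a(t) = 6·t + 2, tomamos 1 derivada. Tomando d/dt de a(t), encontramos j(t) = 6. Usando j(t) = 6 y sustituyendo t = 1, encontramos j = 6.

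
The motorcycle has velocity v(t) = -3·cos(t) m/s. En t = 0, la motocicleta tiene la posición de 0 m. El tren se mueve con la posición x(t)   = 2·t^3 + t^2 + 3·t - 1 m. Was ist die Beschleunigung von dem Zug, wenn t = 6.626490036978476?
Ausgehend von der Position x(t) = 2·t^3 + t^2 + 3·t - 1, nehmen wir 2 Ableitungen. Die Ableitung von der Position ergibt die Geschwindigkeit: v(t) = 6·t^2 + 2·t + 3. Mit d/dt von v(t) finden wir a(t) = 12·t + 2. Aus der Gleichung für die Beschleunigung a(t) = 12·t + 2, setzen wir t = 6.626490036978476 ein und erhalten a = 81.5178804437417.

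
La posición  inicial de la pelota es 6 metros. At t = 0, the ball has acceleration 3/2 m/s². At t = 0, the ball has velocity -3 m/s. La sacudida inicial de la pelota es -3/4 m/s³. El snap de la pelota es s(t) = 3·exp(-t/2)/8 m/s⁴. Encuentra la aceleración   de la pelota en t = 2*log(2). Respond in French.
Nous devons intégrer notre équation du snap s(t) = 3·exp(-t/2)/8 2 fois. La primitive du snap est le jerk. En utilisant j(0) = -3/4, nous obtenons j(t) = -3·exp(-t/2)/4. En prenant ∫j(t)dt et en appliquant a(0) = 3/2, nous trouvons a(t) = 3·exp(-t/2)/2. En utilisant a(t) = 3·exp(-t/2)/2 et en substituant t = 2*log(2), nous trouvons a = 3/4.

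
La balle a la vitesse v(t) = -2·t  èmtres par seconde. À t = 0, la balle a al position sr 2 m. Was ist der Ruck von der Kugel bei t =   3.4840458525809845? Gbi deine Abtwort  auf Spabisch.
Partiendo de la velocidad v(t) = -2·t, tomamos 2 derivadas. Derivando la velocidad, obtenemos la aceleración: a(t) = -2. Tomando d/dt de a(t), encontramos j(t) = 0. Tenemos la sacudida j(t) = 0. Sustituyendo t = 3.4840458525809845: j(3.4840458525809845) = 0.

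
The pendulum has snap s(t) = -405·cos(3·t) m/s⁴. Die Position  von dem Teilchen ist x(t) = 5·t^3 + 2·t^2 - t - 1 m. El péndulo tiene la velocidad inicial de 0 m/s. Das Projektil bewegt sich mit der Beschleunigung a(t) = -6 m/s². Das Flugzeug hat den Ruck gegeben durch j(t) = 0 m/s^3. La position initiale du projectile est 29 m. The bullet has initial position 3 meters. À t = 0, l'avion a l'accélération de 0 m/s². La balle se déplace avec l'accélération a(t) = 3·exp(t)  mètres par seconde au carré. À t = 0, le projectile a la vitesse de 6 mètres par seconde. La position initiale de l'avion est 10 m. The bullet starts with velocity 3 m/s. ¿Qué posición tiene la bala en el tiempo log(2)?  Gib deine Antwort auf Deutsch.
Um dies zu lösen, müssen wir 2 Stammfunktionen unserer Gleichung für die Beschleunigung a(t) = 3·exp(t) finden. Mit ∫a(t)dt und Anwendung von v(0) = 3, finden wir v(t) = 3·exp(t). Durch Integration von der Geschwindigkeit und Verwendung der Anfangsbedingung x(0) = 3, erhalten wir x(t) = 3·exp(t). Wir haben die Position x(t) = 3·exp(t). Durch Einsetzen von t = log(2): x(log(2)) = 6.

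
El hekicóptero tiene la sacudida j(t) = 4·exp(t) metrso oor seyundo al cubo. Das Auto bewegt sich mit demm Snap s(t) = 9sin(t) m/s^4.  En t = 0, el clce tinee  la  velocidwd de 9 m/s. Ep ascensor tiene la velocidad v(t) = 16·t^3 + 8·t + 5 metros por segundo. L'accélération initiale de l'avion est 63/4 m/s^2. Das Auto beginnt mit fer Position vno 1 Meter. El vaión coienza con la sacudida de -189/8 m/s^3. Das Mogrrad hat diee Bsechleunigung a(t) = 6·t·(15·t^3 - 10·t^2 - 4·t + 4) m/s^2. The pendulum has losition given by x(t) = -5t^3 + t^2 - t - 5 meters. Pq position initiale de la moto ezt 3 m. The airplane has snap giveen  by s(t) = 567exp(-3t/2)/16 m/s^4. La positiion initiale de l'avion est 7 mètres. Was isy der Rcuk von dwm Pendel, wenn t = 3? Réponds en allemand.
Um dies zu lösen, müssen wir 3 Ableitungen unserer Gleichung für die Position x(t) = -5·t^3 + t^2 - t - 5 nehmen. Durch Ableiten von der Position erhalten wir die Geschwindigkeit: v(t) = -15·t^2 + 2·t - 1. Die Ableitung von der Geschwindigkeit ergibt die Beschleunigung: a(t) = 2 - 30·t. Durch Ableiten von der Beschleunigung erhalten wir den Ruck: j(t) = -30. Mit j(t) = -30 und Einsetzen von t = 3, finden wir j = -30.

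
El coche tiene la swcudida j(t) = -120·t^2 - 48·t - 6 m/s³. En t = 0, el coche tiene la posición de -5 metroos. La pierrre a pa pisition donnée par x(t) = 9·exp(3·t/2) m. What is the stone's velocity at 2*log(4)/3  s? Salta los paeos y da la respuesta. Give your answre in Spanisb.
La velocidad en t = 2*log(4)/3 es v = 54.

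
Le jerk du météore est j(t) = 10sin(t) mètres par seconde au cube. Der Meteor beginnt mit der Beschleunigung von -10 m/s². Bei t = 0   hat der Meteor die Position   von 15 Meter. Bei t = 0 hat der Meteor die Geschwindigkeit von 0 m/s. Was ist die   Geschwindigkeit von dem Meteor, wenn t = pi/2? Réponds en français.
En partant du jerk j(t) = 10·sin(t), nous prenons 2 intégrales. En intégrant le jerk et en utilisant la condition initiale a(0) = -10, nous obtenons a(t) = -10·cos(t). En intégrant l'accélération et en utilisant la condition initiale v(0) = 0, nous obtenons v(t) = -10·sin(t). De l'équation de la vitesse v(t) = -10·sin(t), nous substituons t = pi/2 pour obtenir v = -10.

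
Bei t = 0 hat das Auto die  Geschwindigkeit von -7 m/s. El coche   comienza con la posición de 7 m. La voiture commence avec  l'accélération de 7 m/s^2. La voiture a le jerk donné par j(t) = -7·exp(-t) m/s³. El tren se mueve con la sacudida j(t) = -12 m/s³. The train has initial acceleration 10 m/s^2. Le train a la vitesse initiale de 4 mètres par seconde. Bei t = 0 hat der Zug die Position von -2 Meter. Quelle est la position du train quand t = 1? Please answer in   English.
Starting from jerk j(t) = -12, we take 3 integrals. Finding the integral of j(t) and using a(0) = 10: a(t) = 10 - 12·t. Integrating acceleration and using the initial condition v(0) = 4, we get v(t) = -6·t^2 + 10·t + 4. The antiderivative of velocity, with x(0) = -2, gives position: x(t) = -2·t^3 + 5·t^2 + 4·t - 2. We have position x(t) = -2·t^3 + 5·t^2 + 4·t - 2. Substituting t = 1: x(1) = 5.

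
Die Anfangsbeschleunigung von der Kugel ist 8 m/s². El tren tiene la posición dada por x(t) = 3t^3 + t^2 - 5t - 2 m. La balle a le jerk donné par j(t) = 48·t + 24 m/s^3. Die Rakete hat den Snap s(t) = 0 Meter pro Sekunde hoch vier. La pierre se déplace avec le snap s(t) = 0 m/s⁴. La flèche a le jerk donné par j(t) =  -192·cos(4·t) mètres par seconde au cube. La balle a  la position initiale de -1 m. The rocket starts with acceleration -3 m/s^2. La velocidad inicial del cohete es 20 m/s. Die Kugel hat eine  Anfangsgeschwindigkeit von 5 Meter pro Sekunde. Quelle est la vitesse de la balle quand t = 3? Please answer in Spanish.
Para resolver esto, necesitamos tomar 2 antiderivadas de nuestra ecuación de la sacudida j(t) = 48·t + 24. La integral de la sacudida, con a(0) = 8, da la aceleración: a(t) = 24·t^2 + 24·t + 8. La antiderivada de la aceleración es la velocidad. Usando v(0) = 5, obtenemos v(t) = 8·t^3 + 12·t^2 + 8·t + 5. Usando v(t) = 8·t^3 + 12·t^2 + 8·t + 5 y sustituyendo t = 3, encontramos v = 353.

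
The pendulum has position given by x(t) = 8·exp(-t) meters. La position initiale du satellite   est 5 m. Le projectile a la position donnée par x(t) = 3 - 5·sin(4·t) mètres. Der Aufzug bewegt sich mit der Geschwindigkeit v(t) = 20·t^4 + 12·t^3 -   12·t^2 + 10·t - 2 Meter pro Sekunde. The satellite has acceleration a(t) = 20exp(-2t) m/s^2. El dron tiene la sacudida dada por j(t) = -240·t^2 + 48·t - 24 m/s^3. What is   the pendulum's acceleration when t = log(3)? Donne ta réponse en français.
Nous devons dériver notre équation de la position x(t) = 8·exp(-t) 2 fois. La dérivée de la position donne la vitesse: v(t) = -8·exp(-t). En dérivant la vitesse, nous obtenons l'accélération: a(t) = 8·exp(-t). De l'équation de l'accélération a(t) = 8·exp(-t), nous substituons t = log(3) pour obtenir a = 8/3.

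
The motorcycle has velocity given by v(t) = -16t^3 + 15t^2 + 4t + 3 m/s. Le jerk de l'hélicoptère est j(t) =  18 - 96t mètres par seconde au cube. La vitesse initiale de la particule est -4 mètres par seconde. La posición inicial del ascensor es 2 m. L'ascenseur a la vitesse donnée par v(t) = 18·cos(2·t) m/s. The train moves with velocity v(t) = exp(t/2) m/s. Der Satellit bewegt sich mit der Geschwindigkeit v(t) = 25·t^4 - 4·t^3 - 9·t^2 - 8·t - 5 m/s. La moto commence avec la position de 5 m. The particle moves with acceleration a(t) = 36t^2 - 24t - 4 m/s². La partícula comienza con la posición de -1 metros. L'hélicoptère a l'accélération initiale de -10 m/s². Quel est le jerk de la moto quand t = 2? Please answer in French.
Nous devons dériver notre équation de la vitesse v(t) = -16·t^3 + 15·t^2 + 4·t + 3 2 fois. En dérivant la vitesse, nous obtenons l'accélération: a(t) = -48·t^2 + 30·t + 4. En dérivant l'accélération, nous obtenons le jerk: j(t) = 30 - 96·t. En utilisant j(t) = 30 - 96·t et en substituant t = 2, nous trouvons j = -162.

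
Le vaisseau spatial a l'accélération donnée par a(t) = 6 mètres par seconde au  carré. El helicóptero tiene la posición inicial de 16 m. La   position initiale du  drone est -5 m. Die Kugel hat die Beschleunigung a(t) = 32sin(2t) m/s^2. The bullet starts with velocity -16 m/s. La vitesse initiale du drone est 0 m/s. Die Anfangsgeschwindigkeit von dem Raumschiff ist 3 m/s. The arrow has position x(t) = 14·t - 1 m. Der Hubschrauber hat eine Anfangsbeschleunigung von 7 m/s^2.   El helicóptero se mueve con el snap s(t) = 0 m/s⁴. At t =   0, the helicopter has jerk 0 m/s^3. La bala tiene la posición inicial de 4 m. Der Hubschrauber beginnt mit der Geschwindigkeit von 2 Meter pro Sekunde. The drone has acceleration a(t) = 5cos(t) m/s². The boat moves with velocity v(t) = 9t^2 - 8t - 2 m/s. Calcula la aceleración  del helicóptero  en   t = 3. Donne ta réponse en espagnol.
Partiendo del snap s(t) = 0, tomamos 2 integrales. Integrando el snap y usando la condición inicial j(0) = 0, obtenemos j(t) = 0. La integral de la sacudida, con a(0) = 7, da la aceleración: a(t) = 7. De la ecuación de la aceleración a(t) = 7, sustituimos t = 3 para obtener a = 7.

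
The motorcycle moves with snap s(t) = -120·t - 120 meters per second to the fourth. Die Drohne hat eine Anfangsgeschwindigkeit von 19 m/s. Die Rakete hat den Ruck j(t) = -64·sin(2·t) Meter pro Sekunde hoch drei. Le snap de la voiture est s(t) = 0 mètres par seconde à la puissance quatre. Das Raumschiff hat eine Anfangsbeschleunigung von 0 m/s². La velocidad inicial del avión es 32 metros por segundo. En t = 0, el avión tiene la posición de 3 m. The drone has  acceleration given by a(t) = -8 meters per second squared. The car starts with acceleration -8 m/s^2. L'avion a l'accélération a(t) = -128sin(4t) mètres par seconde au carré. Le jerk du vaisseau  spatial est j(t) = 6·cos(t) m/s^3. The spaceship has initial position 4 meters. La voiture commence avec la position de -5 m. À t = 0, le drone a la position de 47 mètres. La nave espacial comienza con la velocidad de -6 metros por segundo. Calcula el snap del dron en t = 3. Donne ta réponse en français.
Pour résoudre ceci, nous devons prendre 2 dérivées de notre équation de l'accélération a(t) = -8. En dérivant l'accélération, nous obtenons le jerk: j(t) = 0. En prenant d/dt de j(t), nous trouvons s(t) = 0. De l'équation du snap s(t) = 0, nous substituons t = 3 pour obtenir s = 0.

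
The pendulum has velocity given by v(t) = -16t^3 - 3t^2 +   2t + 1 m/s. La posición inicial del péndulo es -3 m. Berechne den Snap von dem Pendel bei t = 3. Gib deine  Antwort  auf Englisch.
We must differentiate our velocity equation v(t) = -16·t^3 - 3·t^2 + 2·t + 1 3 times. Differentiating velocity, we get acceleration: a(t) = -48·t^2 - 6·t + 2. Differentiating acceleration, we get jerk: j(t) = -96·t - 6. Differentiating jerk, we get snap: s(t) = -96. Using s(t) = -96 and substituting t = 3, we find s = -96.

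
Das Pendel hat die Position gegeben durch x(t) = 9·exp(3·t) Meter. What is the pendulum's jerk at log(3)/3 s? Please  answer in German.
Wir müssen unsere Gleichung für die Position x(t) = 9·exp(3·t) 3-mal ableiten. Mit d/dt von x(t) finden wir v(t) = 27·exp(3·t). Die Ableitung von der Geschwindigkeit ergibt die Beschleunigung: a(t) = 81·exp(3·t). Die Ableitung von der Beschleunigung ergibt den Ruck: j(t) = 243·exp(3·t). Wir haben den Ruck j(t) = 243·exp(3·t). Durch Einsetzen von t = log(3)/3: j(log(3)/3) = 729.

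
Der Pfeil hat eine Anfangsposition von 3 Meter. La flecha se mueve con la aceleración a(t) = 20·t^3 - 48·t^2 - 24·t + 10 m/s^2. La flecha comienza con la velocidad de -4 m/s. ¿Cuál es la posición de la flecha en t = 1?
Para resolver esto, necesitamos tomar 2 antiderivadas de nuestra ecuación de la aceleración a(t) = 20·t^3 - 48·t^2 - 24·t + 10. Integrando la aceleración y usando la condición inicial v(0) = -4, obtenemos v(t) = 5·t^4 - 16·t^3 - 12·t^2 + 10·t - 4. Integrando la velocidad y usando la condición inicial x(0) = 3, obtenemos x(t) = t^5 - 4·t^4 - 4·t^3 + 5·t^2 - 4·t + 3. De la ecuación de la posición x(t) = t^5 - 4·t^4 - 4·t^3 + 5·t^2 - 4·t + 3, sustituimos t = 1 para obtener x = -3.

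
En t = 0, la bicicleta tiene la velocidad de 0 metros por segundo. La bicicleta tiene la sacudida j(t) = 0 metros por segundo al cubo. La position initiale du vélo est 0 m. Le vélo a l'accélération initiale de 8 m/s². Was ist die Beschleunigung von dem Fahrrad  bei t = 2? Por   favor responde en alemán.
Wir müssen das Integral unserer Gleichung für den Ruck j(t) = 0 1-mal finden. Mit ∫j(t)dt und Anwendung von a(0) = 8, finden wir a(t) = 8. Wir haben die Beschleunigung a(t) = 8. Durch Einsetzen von t = 2: a(2) = 8.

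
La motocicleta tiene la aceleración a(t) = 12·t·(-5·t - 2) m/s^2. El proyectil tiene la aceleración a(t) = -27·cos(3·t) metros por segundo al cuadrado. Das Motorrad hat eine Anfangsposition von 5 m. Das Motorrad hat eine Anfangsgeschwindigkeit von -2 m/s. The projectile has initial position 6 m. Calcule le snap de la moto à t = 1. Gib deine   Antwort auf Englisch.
We must differentiate our acceleration equation a(t) = 12·t·(-5·t - 2) 2 times. The derivative of acceleration gives jerk: j(t) = -120·t - 24. Taking d/dt of j(t), we find s(t) = -120. Using s(t) = -120 and substituting t = 1, we find s = -120.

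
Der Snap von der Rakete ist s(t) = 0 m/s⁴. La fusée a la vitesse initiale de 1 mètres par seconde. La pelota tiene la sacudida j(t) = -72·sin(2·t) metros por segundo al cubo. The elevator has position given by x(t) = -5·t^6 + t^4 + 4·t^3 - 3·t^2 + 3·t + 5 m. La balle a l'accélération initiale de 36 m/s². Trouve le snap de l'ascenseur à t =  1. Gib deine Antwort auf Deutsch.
Um dies zu lösen, müssen wir 4 Ableitungen unserer Gleichung für die Position x(t) = -5·t^6 + t^4 + 4·t^3 - 3·t^2 + 3·t + 5 nehmen. Mit d/dt von x(t) finden wir v(t) = -30·t^5 + 4·t^3 + 12·t^2 - 6·t + 3. Die Ableitung von der Geschwindigkeit ergibt die Beschleunigung: a(t) = -150·t^4 + 12·t^2 + 24·t - 6. Durch Ableiten von der Beschleunigung erhalten wir den Ruck: j(t) = -600·t^3 + 24·t + 24. Die Ableitung von dem Ruck ergibt den Snap: s(t) = 24 - 1800·t^2. Aus der Gleichung für den Snap s(t) = 24 - 1800·t^2, setzen wir t = 1 ein und erhalten s = -1776.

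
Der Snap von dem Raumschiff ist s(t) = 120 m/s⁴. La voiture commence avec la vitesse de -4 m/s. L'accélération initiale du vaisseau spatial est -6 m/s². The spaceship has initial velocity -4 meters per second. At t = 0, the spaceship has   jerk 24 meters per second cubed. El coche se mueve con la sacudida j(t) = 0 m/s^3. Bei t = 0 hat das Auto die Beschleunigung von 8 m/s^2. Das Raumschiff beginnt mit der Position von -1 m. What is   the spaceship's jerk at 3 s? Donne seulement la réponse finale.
The jerk at t = 3 is j = 384.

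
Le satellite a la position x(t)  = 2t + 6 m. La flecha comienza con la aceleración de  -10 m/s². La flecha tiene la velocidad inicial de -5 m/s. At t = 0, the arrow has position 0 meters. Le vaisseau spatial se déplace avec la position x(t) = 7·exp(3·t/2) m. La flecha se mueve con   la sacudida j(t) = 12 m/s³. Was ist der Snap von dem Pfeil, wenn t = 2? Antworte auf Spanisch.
Debemos derivar nuestra ecuación de la sacudida j(t) = 12 1 vez. La derivada de la sacudida da el snap: s(t) = 0. Usando s(t) = 0 y sustituyendo t = 2, encontramos s = 0.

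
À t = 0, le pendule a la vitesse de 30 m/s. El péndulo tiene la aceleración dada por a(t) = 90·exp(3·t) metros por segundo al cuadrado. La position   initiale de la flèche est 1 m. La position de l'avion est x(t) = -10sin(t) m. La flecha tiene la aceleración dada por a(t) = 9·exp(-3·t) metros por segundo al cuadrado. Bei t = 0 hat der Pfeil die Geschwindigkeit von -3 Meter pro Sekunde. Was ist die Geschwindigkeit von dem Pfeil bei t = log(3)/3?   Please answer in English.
We must find the integral of our acceleration equation a(t) = 9·exp(-3·t) 1 time. Finding the integral of a(t) and using v(0) = -3: v(t) = -3·exp(-3·t). From the given velocity equation v(t) = -3·exp(-3·t), we substitute t = log(3)/3 to get v = -1.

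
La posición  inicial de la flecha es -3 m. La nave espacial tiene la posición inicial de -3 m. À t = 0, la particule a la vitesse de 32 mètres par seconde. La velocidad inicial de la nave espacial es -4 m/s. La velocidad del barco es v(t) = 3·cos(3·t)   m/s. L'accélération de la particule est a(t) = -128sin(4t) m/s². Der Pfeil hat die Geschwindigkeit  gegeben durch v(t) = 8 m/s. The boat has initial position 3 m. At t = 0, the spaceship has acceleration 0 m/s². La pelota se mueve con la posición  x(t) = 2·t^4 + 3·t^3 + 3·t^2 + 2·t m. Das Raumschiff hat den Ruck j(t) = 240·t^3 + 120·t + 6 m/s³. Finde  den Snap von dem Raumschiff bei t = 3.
Wir müssen unsere Gleichung für den Ruck j(t) = 240·t^3 + 120·t + 6 1-mal ableiten. Mit d/dt von j(t) finden wir s(t) = 720·t^2 + 120. Aus der Gleichung für den Snap s(t) = 720·t^2 + 120, setzen wir t = 3 ein und erhalten s = 6600.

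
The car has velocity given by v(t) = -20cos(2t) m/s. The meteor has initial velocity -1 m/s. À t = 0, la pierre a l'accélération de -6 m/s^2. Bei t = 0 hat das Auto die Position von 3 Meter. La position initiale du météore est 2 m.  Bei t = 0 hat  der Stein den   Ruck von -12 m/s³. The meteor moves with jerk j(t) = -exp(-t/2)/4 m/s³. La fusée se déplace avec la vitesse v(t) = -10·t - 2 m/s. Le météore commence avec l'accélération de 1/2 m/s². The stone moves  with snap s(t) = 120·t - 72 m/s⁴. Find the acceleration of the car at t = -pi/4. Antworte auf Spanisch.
Partiendo de la velocidad v(t) = -20·cos(2·t), tomamos 1 derivada. Tomando d/dt de v(t), encontramos a(t) = 40·sin(2·t). De la ecuación de la aceleración a(t) = 40·sin(2·t), sustituimos t = -pi/4 para obtener a = -40.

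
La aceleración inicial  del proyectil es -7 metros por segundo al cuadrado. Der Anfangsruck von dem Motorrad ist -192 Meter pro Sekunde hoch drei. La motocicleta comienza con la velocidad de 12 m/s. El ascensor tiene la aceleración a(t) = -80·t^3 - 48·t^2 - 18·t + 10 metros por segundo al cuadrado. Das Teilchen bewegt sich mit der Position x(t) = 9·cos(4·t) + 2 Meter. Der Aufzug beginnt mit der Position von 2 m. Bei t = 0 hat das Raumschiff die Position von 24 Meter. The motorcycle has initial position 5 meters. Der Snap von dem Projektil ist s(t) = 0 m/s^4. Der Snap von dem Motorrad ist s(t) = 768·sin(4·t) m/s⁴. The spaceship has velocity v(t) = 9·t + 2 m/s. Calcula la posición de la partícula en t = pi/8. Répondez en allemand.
Wir haben die Position x(t) = 9·cos(4·t) + 2. Durch Einsetzen von t = pi/8: x(pi/8) = 2.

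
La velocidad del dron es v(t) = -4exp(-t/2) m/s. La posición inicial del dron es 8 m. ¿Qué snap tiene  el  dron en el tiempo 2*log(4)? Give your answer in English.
We must differentiate our velocity equation v(t) = -4·exp(-t/2) 3 times. Taking d/dt of v(t), we find a(t) = 2·exp(-t/2). Taking d/dt of a(t), we find j(t) = -exp(-t/2). Taking d/dt of j(t), we find s(t) = exp(-t/2)/2. From the given snap equation s(t) = exp(-t/2)/2, we substitute t = 2*log(4) to get s = 1/8.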